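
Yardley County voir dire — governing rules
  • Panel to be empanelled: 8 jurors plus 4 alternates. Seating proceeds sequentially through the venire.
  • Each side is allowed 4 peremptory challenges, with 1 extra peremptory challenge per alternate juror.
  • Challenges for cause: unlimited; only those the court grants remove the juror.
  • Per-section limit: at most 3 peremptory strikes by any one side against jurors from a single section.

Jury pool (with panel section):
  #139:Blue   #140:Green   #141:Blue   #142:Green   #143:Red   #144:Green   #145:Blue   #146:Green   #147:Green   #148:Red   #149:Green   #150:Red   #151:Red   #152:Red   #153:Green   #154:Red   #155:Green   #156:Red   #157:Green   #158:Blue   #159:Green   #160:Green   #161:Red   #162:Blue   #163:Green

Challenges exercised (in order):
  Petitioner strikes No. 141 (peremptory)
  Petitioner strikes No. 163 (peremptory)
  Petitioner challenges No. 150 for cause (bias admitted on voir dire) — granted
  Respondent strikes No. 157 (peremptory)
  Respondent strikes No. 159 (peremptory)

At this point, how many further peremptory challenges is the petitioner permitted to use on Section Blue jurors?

2

Petitioner peremptories so far: #141, #163 — 2 of 8 used, 6 left overall.
Against Section Blue: #141 — 1 used; per-section cap 3 leaves 2.
Binding limit: min(6, 2) = 2.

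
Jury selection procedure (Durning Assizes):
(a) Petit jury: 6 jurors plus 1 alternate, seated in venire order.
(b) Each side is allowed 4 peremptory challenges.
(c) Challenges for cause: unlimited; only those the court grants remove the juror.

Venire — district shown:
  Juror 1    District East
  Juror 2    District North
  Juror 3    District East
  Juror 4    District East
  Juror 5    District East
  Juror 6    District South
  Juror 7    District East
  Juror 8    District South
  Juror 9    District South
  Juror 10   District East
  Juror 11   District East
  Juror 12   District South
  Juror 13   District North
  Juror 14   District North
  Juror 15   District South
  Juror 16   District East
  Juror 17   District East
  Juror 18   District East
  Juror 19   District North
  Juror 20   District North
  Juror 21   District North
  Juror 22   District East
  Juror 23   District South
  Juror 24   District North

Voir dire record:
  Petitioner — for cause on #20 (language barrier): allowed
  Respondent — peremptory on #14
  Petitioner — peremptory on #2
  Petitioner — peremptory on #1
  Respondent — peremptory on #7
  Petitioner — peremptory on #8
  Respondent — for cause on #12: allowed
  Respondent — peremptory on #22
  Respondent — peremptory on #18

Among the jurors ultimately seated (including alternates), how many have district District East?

5

Removed: #1, #2, #7, #8, #12, #14, #18, #20, #22.
Seated (7 incl. alternates): #3, #4, #5, #6, #9, #10, #11.
Of those, in District East: #3, #4, #5, #10, #11 → 5.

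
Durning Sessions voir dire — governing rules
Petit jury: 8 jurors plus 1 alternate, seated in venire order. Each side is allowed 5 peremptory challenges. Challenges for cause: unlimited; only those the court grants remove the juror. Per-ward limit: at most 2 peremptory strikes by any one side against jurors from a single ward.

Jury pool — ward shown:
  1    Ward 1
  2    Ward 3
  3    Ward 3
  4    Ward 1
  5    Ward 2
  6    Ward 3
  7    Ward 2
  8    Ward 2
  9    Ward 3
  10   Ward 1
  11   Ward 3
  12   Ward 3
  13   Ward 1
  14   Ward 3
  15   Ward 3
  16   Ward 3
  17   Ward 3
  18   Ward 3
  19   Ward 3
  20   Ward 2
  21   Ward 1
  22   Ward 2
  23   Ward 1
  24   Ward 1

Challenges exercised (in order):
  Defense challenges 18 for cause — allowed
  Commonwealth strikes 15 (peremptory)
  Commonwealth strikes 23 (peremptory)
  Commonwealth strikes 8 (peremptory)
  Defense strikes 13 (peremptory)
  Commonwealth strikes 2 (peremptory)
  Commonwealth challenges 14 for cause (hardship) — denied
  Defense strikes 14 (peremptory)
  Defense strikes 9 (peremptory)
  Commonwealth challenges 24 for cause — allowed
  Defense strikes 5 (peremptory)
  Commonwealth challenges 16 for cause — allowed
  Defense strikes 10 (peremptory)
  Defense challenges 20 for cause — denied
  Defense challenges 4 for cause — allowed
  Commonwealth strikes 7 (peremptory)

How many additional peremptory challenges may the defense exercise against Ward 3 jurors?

Defense peremptories so far: #13, #14, #9, #5, #10 — 5 of 5 used, 0 left overall.
Against Ward 3: #14, #9 — 2 used; per-ward cap 2 leaves 0.
Binding limit: min(0, 0) = 0.

0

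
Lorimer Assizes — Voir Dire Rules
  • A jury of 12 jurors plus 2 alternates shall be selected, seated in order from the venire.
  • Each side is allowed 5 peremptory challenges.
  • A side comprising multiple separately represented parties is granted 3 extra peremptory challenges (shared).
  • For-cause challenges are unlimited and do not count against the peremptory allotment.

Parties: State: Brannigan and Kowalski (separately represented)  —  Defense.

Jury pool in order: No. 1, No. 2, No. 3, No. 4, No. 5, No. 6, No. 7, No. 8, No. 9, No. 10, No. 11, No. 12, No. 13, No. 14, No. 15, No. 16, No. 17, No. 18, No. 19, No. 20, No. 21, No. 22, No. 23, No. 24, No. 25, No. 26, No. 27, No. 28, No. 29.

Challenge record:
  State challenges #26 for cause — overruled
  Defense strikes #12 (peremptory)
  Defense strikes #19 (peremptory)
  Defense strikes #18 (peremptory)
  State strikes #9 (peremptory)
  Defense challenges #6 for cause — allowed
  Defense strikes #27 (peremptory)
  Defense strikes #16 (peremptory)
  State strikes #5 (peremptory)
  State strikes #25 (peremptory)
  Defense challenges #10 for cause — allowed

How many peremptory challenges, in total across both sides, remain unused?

State allotment: 5 base + 3 multi-party = 8. Defense allotment: 5.
State peremptories used: #9, #5, #25 — 3 (the for-cause on #26 doesn't count).
Defense peremptories used: #12, #19, #18, #27, #16 — 5 (for-cause on #6, #10 don't count).
Remaining: (8 − 3) + (5 − 5) = 5.

5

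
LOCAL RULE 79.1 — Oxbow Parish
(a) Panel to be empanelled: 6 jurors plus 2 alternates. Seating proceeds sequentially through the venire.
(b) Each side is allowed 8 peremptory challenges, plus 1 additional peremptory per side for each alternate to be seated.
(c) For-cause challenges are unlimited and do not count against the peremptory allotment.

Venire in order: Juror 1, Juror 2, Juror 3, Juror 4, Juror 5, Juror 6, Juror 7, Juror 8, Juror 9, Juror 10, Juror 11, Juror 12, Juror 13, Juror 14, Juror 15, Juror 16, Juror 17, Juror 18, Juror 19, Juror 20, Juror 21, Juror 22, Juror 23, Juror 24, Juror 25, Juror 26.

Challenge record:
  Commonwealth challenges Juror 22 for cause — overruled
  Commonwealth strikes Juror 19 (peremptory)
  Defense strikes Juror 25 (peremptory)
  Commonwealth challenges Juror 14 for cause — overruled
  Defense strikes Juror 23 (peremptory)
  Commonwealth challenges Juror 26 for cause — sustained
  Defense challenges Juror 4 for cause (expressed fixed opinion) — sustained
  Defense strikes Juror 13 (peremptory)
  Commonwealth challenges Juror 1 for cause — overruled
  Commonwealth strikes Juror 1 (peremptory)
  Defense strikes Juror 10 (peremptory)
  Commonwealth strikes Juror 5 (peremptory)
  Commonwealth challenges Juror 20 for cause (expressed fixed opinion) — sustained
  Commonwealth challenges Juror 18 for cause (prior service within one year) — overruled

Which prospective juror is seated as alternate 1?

11

Removed: #1, #4, #5, #10, #13, #19, #20, #23, #25, #26. (#14, #18, #22 stay — for-cause denied.)
Filling seats in venire order through position 7: #2, #3, #6, #7, #8, #9, #11.
So alternate 1 is #11.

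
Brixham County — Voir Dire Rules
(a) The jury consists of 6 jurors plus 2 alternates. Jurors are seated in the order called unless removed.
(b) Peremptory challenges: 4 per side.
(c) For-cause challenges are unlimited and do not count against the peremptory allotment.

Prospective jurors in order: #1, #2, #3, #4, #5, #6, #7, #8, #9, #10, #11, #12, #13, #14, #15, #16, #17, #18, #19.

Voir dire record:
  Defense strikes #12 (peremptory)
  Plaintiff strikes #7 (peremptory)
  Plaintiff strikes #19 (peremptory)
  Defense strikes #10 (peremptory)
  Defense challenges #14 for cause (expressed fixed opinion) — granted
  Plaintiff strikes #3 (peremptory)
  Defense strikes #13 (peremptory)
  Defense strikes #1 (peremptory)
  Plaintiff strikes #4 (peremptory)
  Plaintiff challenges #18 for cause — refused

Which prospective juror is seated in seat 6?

11

Removed: #1, #3, #4, #7, #10, #12, #13, #14, #19. (#18 stays — for-cause denied.)
Seating in order: seats 1–6 → #2, #5, #6, #8, #9, #11; alternates → #15, #16.
So seat 6 is #11.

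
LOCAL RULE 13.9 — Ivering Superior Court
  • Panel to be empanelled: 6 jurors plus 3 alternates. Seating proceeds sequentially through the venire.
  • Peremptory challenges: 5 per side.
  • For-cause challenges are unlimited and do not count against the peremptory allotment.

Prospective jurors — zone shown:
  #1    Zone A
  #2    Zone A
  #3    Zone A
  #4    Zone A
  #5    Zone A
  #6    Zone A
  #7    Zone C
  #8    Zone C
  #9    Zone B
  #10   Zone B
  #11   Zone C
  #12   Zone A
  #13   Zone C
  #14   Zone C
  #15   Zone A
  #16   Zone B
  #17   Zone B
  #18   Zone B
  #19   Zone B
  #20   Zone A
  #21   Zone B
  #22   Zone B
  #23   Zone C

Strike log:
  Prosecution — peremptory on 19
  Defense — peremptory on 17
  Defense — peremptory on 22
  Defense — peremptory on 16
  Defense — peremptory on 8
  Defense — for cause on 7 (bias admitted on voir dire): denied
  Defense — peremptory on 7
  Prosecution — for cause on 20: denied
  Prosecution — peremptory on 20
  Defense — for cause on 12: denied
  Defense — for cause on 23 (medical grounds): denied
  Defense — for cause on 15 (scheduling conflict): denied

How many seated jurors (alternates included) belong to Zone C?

1

Removed: #7, #8, #16, #17, #19, #20, #22.
Seated (9 incl. alternates): #1, #2, #3, #4, #5, #6, #9, #10, #11.
Of those, in Zone C: #11 → 1.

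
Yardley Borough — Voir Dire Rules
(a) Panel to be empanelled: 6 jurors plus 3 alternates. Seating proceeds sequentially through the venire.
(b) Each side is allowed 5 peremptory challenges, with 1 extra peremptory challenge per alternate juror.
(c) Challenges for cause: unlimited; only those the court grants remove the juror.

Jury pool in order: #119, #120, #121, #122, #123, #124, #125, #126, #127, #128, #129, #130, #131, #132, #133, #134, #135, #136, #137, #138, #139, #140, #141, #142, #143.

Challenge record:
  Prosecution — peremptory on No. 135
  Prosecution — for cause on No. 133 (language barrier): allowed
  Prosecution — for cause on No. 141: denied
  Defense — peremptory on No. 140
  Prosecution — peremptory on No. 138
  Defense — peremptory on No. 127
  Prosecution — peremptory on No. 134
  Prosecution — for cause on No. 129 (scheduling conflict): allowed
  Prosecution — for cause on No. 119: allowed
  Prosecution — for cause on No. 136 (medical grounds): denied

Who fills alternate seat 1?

Removed: #119, #127, #129, #133, #134, #135, #138, #140. (#136, #141 stay — for-cause denied.)
Filling seats in venire order through position 7: #120, #121, #122, #123, #124, #125, #126.
So alternate 1 is #126.

126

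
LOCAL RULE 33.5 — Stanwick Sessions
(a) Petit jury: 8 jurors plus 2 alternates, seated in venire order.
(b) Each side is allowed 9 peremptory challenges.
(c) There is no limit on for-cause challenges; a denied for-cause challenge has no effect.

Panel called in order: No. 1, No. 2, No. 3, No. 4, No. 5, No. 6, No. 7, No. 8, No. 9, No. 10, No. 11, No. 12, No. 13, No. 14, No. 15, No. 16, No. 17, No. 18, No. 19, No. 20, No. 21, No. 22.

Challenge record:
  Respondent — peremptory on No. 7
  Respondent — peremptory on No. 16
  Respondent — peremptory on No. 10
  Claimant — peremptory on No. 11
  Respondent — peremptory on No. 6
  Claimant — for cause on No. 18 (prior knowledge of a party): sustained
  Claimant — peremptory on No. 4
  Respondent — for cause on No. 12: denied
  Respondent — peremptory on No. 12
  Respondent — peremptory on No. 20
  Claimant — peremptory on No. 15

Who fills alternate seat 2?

19

Removed: #4, #6, #7, #10, #11, #12, #15, #16, #18, #20.
Filling seats in venire order through position 10: #1, #2, #3, #5, #8, #9, #13, #14, #17, #19.
So alternate 2 is #19.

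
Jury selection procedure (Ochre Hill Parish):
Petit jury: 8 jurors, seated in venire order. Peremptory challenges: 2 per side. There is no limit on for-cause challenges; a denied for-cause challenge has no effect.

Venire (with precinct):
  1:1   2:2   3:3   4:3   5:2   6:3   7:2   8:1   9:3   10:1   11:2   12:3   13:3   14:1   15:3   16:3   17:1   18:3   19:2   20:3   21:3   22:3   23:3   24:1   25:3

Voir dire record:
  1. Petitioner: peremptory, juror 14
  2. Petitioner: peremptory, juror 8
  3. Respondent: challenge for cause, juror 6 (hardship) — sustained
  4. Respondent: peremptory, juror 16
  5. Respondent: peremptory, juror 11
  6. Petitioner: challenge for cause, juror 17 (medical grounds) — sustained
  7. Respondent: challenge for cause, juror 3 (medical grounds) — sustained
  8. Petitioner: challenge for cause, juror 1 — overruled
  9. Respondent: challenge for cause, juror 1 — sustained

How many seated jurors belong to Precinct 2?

3

Removed: #1, #3, #6, #8, #11, #14, #16, #17.
Seated jurors 1–8: #2, #4, #5, #7, #9, #10, #12, #13.
Of those, in Precinct 2: #2, #5, #7 → 3.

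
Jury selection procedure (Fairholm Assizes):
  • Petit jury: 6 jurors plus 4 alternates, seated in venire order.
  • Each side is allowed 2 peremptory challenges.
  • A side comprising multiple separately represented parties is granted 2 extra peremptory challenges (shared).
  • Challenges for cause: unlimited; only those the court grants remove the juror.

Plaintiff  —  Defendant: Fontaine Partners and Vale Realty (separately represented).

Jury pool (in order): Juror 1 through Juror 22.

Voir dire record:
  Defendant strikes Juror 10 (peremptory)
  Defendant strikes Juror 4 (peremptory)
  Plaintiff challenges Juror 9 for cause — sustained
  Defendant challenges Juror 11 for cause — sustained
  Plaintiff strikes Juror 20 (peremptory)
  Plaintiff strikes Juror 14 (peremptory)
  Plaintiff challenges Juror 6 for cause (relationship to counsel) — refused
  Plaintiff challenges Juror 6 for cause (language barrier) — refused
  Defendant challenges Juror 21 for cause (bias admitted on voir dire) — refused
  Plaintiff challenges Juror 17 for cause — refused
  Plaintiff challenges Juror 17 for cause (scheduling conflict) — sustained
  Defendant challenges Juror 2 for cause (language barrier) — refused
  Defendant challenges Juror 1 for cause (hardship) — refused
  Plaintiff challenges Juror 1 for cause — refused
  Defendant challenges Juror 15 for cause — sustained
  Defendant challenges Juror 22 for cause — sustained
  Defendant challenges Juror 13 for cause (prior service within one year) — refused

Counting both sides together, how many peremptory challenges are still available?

2

Plaintiff allotment: 2. Defendant allotment: 2 base + 2 multi-party = 4.
Plaintiff peremptories used: #20, #14 — 2 (for-cause on #9, #6, #6, #17, #17, #1 don't count).
Defendant peremptories used: #10, #4 — 2 (for-cause on #11, #21, #2, #1, #15, #22, #13 don't count).
Remaining: (2 − 2) + (4 − 2) = 2.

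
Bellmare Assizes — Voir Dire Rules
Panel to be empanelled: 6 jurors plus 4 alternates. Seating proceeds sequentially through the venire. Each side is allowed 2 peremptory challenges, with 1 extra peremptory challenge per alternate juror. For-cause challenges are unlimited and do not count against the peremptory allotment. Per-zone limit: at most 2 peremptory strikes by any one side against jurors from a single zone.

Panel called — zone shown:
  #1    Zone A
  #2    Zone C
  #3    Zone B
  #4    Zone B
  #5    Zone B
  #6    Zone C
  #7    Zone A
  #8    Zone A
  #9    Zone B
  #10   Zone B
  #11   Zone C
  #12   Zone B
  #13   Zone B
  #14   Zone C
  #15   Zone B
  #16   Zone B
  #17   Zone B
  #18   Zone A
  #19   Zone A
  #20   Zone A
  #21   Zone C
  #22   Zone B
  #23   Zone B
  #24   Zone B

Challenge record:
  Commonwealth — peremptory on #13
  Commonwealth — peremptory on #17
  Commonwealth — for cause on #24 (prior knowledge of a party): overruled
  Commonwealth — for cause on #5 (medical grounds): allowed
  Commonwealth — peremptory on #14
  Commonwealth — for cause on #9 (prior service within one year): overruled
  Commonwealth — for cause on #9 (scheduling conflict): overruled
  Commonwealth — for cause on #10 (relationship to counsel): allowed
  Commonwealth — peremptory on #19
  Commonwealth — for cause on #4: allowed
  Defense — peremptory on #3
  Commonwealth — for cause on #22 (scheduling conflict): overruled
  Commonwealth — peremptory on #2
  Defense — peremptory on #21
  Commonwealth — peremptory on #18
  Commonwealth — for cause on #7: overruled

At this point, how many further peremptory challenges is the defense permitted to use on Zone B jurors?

Defense peremptories so far: #3, #21 — 2 of 6 used, 4 left overall.
Against Zone B: #3 — 1 used; per-zone cap 2 leaves 1.
Binding limit: min(4, 1) = 1.

1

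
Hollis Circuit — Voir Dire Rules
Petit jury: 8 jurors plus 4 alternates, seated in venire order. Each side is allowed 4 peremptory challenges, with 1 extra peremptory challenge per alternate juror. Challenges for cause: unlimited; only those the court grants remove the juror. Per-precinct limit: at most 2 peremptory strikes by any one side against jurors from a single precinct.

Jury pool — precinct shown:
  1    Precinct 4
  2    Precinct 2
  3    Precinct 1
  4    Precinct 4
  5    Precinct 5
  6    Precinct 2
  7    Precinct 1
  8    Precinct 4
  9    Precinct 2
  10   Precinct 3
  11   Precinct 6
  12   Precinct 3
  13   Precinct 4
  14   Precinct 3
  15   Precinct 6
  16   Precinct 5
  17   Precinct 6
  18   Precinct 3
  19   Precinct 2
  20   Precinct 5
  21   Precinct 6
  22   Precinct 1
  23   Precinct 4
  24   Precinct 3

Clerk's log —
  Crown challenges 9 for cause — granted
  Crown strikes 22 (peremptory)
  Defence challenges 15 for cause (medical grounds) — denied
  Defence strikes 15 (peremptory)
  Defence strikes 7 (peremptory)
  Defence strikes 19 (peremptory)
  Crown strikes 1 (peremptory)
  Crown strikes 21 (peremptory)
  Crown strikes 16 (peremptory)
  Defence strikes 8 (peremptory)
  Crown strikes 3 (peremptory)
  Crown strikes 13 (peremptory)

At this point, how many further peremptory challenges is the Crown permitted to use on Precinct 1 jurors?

Crown peremptories so far: #22, #1, #21, #16, #3, #13 — 6 of 8 used, 2 left overall.
Against Precinct 1: #22, #3 — 2 used; per-precinct cap 2 leaves 0.
Binding limit: min(2, 0) = 0.

0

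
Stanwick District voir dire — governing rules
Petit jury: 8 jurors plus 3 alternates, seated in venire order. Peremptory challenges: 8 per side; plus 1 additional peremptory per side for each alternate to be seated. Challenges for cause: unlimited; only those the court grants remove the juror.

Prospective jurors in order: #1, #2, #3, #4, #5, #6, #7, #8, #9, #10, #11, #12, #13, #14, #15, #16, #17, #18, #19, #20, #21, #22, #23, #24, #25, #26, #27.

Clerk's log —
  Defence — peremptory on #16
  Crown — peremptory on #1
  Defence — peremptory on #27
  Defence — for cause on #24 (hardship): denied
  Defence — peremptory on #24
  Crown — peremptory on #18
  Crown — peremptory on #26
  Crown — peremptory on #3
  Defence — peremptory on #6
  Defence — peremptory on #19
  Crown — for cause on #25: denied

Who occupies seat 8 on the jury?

11

Removed: #1, #3, #6, #16, #18, #19, #24, #26, #27. (#25 stays — for-cause denied.)
Seating in order: seats 1–8 → #2, #4, #5, #7, #8, #9, #10, #11; alternates → #12, #13, #14.
So seat 8 is #11.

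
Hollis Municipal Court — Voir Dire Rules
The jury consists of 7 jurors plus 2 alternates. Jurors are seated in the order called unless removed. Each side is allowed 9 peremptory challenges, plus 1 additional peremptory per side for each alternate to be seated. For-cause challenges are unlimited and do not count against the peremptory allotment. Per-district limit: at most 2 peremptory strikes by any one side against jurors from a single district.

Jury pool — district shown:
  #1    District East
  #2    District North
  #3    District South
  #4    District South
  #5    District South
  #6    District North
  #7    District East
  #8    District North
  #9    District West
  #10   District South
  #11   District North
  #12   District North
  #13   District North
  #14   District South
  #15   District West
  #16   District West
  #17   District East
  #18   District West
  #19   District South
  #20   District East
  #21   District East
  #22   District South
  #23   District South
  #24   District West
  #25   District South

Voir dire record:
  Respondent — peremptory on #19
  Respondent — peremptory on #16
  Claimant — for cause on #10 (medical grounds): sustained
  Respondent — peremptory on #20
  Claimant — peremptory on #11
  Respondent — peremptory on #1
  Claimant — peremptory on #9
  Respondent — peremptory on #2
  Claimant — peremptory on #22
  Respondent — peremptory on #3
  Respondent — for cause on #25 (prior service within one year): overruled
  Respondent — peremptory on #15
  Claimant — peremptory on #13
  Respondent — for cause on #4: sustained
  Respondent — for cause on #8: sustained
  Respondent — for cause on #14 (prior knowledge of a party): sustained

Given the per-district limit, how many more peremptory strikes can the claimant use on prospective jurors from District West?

1

Claimant peremptories so far: #11, #9, #22, #13 — 4 of 11 used, 7 left overall.
Against District West: #9 — 1 used; per-district cap 2 leaves 1.
Binding limit: min(7, 1) = 1.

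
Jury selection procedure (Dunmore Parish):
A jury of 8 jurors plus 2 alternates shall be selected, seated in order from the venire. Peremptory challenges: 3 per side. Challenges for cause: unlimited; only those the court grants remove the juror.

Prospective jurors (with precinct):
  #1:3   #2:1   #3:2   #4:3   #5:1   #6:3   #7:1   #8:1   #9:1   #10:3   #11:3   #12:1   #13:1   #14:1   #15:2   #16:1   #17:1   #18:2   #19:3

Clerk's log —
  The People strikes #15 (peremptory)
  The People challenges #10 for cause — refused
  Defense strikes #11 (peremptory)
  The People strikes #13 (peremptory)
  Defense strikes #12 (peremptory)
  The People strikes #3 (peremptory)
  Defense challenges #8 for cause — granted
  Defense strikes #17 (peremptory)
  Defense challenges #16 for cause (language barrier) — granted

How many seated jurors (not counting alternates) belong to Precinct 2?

Removed: #3, #8, #11, #12, #13, #15, #16, #17.
Seated jurors 1–8: #1, #2, #4, #5, #6, #7, #9, #10 (alternates #14, #18 not counted).
None of those are in Precinct 2 → 0.

0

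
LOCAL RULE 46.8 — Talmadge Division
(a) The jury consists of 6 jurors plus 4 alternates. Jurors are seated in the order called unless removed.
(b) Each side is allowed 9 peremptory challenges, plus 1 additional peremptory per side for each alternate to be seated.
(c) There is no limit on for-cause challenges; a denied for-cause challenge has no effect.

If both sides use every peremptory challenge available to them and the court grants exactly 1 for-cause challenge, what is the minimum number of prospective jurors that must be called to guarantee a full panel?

37

Seats to fill: 6 + 4 alternates = 10.
Peremptories: 9 + 1×4 = 13 per side × 2 sides = 26.
For-cause removals: 1.
Minimum venire: 10 + 26 + 1 = 37.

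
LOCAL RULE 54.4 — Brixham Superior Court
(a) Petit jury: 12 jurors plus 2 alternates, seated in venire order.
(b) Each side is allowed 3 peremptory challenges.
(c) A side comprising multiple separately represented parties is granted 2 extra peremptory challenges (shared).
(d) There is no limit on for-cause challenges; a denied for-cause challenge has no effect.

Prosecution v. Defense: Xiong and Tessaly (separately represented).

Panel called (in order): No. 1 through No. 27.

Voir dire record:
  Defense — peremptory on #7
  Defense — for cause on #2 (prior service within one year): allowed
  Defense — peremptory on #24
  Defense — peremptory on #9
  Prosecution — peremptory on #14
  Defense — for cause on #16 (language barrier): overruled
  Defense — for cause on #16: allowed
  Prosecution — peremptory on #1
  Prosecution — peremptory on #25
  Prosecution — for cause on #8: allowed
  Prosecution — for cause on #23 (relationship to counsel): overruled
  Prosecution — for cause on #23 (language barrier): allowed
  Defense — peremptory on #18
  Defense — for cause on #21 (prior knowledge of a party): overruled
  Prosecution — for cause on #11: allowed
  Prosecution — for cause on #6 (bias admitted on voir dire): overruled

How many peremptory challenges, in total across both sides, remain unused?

1

Prosecution allotment: 3. Defense allotment: 3 base + 2 multi-party = 5.
Prosecution peremptories used: #14, #1, #25 — 3 (for-cause on #8, #23, #23, #11, #6 don't count).
Defense peremptories used: #7, #24, #9, #18 — 4 (for-cause on #2, #16, #16, #21 don't count).
Remaining: (3 − 3) + (5 − 4) = 1.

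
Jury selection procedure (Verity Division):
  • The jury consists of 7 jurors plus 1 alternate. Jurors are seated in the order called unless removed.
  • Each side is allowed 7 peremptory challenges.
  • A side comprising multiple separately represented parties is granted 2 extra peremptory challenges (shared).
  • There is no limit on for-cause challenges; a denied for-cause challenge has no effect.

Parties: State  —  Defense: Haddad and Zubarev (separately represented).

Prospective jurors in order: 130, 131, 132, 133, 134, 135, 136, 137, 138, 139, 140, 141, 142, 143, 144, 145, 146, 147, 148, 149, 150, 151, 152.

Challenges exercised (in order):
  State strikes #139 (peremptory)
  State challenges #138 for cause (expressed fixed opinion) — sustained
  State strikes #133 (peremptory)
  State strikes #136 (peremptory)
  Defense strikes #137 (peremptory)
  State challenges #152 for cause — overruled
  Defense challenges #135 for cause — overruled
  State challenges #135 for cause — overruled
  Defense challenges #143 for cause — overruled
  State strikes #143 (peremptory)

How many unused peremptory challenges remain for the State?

3

State allotment: 7.
State peremptories used: #139, #133, #136, #143 — 4 (for-cause on #138, #152, #135 don't count).
Remaining: 7 − 4 = 3.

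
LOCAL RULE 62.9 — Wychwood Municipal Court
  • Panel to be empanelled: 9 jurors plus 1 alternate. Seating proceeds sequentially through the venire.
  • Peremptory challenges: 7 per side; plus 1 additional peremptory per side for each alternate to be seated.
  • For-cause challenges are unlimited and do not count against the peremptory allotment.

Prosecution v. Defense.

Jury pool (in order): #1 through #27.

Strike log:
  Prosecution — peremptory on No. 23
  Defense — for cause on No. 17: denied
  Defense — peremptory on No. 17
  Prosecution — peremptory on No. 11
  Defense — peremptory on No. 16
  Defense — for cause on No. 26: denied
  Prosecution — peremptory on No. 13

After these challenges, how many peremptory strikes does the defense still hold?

6

Defense allotment: 7 base + 1 × 1 alternate = 8.
Defense peremptories used: #17, #16 — 2 (for-cause on #17, #26 don't count).
Remaining: 8 − 2 = 6.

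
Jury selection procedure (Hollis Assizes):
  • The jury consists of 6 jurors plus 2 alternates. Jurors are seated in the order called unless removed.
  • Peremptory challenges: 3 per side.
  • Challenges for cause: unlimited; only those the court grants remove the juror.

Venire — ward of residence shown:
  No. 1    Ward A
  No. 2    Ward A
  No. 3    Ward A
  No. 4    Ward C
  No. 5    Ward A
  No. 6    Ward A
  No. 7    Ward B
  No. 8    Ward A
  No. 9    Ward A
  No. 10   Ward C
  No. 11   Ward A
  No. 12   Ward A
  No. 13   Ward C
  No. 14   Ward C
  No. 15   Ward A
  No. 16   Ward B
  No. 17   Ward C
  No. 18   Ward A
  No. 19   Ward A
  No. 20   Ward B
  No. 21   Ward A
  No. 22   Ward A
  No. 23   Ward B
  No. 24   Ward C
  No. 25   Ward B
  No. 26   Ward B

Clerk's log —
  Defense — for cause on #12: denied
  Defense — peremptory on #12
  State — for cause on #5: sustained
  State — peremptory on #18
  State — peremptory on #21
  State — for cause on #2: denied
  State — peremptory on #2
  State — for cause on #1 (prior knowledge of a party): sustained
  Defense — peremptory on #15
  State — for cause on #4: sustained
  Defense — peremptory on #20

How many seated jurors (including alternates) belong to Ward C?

2

Removed: #1, #2, #4, #5, #12, #15, #18, #20, #21.
Seated (8 incl. alternates): #3, #6, #7, #8, #9, #10, #11, #13.
Of those, in Ward C: #10, #13 → 2.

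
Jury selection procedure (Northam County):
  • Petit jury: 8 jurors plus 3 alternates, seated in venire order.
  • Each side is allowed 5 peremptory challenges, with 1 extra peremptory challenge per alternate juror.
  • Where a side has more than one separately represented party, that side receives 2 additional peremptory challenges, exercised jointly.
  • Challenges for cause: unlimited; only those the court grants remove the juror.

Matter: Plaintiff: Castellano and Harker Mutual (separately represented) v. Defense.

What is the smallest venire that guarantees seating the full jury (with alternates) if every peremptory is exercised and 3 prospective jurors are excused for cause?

Seats to fill: 8 + 3 alternates = 11.
Peremptories — Plaintiff: 5 + 1×3 + 2 = 10; Defense: 5 + 1×3 = 8; total 18.
For-cause removals: 3.
Minimum venire: 11 + 18 + 3 = 32.

32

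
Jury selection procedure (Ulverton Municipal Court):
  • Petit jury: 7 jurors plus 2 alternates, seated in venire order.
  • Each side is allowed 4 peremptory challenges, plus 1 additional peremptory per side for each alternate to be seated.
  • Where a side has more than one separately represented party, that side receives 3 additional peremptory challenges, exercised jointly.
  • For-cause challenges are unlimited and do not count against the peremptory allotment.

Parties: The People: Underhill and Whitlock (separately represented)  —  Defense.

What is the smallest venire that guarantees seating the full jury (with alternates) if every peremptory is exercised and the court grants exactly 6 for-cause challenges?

30

Seats to fill: 7 + 2 alternates = 9.
Peremptories — The People: 4 + 1×2 + 3 = 9; Defense: 4 + 1×2 = 6; total 15.
For-cause removals: 6.
Minimum venire: 9 + 15 + 6 = 30.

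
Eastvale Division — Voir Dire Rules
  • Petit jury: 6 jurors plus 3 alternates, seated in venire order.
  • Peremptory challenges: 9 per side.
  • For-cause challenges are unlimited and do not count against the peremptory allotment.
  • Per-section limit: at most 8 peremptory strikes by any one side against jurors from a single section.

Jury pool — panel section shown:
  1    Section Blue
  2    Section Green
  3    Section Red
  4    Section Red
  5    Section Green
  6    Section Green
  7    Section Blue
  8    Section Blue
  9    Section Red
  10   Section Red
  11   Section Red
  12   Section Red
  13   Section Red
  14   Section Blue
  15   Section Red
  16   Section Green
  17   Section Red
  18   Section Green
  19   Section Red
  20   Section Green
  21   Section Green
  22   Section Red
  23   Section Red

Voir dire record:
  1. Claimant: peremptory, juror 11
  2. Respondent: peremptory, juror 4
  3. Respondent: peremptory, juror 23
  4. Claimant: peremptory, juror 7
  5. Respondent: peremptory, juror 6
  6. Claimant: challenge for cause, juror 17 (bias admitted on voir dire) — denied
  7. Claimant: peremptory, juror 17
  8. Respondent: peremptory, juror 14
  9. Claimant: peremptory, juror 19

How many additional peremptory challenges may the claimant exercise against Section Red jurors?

5

Claimant peremptories so far: #11, #7, #17, #19 — 4 of 9 used, 5 left overall.
Against Section Red: #11, #17, #19 — 3 used; per-section cap 8 leaves 5.
Binding limit: min(5, 5) = 5.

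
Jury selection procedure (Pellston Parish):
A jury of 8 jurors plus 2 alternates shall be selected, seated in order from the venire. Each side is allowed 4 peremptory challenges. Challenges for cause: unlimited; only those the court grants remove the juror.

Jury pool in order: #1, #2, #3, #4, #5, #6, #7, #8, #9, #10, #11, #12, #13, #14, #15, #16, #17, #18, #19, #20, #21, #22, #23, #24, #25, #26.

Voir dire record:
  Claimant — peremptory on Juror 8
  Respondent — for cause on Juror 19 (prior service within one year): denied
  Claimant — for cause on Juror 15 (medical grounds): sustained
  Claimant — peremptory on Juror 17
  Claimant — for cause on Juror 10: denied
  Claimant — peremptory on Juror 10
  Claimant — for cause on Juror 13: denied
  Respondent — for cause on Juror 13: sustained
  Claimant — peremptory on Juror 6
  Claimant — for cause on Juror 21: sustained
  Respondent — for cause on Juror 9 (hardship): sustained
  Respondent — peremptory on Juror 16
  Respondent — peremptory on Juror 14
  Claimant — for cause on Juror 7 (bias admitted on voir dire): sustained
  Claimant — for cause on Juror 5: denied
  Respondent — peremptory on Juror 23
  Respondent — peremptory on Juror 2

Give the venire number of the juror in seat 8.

19

Removed: #2, #6, #7, #8, #9, #10, #13, #14, #15, #16, #17, #21, #23. (#5, #19 stay — for-cause denied.)
Seating in order: seats 1–8 → #1, #3, #4, #5, #11, #12, #18, #19; alternates → #20, #22.
So seat 8 is #19.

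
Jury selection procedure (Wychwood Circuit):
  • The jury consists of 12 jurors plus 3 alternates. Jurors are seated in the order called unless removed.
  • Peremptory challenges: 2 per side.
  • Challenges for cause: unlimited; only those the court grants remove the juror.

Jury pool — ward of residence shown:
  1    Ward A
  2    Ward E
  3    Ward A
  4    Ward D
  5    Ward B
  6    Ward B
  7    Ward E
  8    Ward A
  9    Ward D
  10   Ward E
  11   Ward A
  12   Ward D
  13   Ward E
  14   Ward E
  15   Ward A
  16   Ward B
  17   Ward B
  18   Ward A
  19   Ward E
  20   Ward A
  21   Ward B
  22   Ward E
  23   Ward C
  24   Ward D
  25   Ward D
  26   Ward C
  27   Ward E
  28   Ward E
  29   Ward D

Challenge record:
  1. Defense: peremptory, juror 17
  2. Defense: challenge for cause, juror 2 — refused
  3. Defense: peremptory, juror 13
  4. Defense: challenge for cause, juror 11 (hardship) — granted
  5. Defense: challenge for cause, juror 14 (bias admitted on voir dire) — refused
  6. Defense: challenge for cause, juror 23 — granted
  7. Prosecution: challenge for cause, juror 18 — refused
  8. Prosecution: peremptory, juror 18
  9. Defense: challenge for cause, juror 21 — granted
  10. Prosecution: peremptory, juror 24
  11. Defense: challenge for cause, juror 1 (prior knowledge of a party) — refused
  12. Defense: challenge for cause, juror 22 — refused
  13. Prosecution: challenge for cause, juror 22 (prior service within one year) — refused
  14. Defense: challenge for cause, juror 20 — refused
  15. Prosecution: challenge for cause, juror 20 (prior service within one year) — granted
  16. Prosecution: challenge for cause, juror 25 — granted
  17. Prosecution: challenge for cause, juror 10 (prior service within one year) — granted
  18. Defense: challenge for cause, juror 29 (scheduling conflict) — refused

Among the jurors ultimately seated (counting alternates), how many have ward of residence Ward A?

4

Removed: #10, #11, #13, #17, #18, #20, #21, #23, #24, #25.
Seated (15 incl. alternates): #1, #2, #3, #4, #5, #6, #7, #8, #9, #12, #14, #15, #16, #19, #22.
Of those, in Ward A: #1, #3, #8, #15 → 4.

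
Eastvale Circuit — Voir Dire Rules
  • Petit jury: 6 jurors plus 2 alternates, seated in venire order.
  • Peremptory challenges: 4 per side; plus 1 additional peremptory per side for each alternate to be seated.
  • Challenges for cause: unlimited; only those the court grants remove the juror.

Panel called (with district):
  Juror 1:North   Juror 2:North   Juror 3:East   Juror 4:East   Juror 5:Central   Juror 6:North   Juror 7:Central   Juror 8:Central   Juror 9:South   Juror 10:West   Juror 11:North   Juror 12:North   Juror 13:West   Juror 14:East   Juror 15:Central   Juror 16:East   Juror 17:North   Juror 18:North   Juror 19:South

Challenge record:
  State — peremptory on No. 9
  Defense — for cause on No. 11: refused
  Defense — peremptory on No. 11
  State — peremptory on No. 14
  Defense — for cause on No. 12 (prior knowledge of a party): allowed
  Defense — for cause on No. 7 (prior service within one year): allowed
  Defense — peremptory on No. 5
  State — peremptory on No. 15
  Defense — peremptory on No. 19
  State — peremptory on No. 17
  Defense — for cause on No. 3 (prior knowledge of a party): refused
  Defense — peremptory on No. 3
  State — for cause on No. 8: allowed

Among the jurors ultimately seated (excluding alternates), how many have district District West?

2

Removed: #3, #5, #7, #8, #9, #11, #12, #14, #15, #17, #19.
Seated jurors 1–6: #1, #2, #4, #6, #10, #13 (alternates #16, #18 not counted).
Of those, in District West: #10, #13 → 2.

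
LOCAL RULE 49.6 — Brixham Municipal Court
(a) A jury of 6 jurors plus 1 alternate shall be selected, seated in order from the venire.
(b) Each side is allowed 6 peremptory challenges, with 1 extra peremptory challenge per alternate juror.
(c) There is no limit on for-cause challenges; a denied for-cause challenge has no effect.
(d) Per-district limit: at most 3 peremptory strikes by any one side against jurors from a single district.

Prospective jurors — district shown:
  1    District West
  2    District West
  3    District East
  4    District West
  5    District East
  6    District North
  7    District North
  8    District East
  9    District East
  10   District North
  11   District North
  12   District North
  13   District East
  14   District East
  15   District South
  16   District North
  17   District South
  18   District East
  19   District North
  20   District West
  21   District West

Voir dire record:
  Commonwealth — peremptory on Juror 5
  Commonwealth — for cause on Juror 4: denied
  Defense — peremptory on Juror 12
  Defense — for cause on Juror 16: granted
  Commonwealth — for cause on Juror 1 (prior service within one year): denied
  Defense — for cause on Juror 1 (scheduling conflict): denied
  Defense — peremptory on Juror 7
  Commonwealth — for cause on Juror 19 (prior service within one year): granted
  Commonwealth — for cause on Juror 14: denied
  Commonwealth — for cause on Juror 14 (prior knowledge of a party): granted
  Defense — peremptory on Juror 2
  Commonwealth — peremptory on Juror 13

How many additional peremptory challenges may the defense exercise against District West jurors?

Defense peremptories so far: #12, #7, #2 — 3 of 7 used, 4 left overall.
Against District West: #2 — 1 used; per-district cap 3 leaves 2.
Binding limit: min(4, 2) = 2.

2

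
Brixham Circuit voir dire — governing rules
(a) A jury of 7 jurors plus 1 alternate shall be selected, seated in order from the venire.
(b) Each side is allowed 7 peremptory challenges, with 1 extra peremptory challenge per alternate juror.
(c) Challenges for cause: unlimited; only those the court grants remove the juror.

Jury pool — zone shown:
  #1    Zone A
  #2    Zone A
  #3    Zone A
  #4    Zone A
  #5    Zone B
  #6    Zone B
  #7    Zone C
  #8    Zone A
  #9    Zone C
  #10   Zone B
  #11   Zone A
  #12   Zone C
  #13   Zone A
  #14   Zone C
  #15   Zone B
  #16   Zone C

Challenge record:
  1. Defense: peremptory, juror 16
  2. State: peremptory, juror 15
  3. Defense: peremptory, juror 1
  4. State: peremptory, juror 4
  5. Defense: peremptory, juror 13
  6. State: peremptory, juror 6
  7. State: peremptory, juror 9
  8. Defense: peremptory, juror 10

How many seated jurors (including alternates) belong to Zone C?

Removed: #1, #4, #6, #9, #10, #13, #15, #16.
Seated (8 incl. alternates): #2, #3, #5, #7, #8, #11, #12, #14.
Of those, in Zone C: #7, #12, #14 → 3.

3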